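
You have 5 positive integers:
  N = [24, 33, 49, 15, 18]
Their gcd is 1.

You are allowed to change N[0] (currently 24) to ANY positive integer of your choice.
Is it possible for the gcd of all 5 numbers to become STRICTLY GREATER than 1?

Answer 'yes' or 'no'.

Current gcd = 1
gcd of all OTHER numbers (without N[0]=24): gcd([33, 49, 15, 18]) = 1
The new gcd after any change is gcd(1, new_value).
This can be at most 1.
Since 1 = old gcd 1, the gcd can only stay the same or decrease.

Answer: no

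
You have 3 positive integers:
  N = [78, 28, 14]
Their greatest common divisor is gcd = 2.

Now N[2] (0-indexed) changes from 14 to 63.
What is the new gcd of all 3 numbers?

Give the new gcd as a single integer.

Answer: 1

Derivation:
Numbers: [78, 28, 14], gcd = 2
Change: index 2, 14 -> 63
gcd of the OTHER numbers (without index 2): gcd([78, 28]) = 2
New gcd = gcd(g_others, new_val) = gcd(2, 63) = 1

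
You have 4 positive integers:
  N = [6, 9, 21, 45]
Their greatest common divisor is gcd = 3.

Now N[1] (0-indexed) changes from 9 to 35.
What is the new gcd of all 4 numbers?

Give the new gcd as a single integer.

Answer: 1

Derivation:
Numbers: [6, 9, 21, 45], gcd = 3
Change: index 1, 9 -> 35
gcd of the OTHER numbers (without index 1): gcd([6, 21, 45]) = 3
New gcd = gcd(g_others, new_val) = gcd(3, 35) = 1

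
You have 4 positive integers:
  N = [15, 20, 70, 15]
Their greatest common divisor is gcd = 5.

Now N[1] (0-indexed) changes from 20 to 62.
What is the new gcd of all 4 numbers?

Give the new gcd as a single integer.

Answer: 1

Derivation:
Numbers: [15, 20, 70, 15], gcd = 5
Change: index 1, 20 -> 62
gcd of the OTHER numbers (without index 1): gcd([15, 70, 15]) = 5
New gcd = gcd(g_others, new_val) = gcd(5, 62) = 1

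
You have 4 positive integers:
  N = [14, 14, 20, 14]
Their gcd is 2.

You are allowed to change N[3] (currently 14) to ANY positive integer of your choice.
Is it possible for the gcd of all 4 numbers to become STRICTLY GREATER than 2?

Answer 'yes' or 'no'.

Current gcd = 2
gcd of all OTHER numbers (without N[3]=14): gcd([14, 14, 20]) = 2
The new gcd after any change is gcd(2, new_value).
This can be at most 2.
Since 2 = old gcd 2, the gcd can only stay the same or decrease.

Answer: no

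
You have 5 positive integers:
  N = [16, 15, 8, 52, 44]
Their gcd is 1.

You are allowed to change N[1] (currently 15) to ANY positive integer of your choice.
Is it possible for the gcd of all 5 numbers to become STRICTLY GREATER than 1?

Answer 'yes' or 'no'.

Current gcd = 1
gcd of all OTHER numbers (without N[1]=15): gcd([16, 8, 52, 44]) = 4
The new gcd after any change is gcd(4, new_value).
This can be at most 4.
Since 4 > old gcd 1, the gcd CAN increase (e.g., set N[1] = 4).

Answer: yes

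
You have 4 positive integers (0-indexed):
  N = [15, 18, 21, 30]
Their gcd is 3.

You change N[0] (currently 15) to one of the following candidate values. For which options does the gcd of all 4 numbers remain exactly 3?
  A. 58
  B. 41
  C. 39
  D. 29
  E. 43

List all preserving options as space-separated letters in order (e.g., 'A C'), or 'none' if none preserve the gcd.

Answer: C

Derivation:
Old gcd = 3; gcd of others (without N[0]) = 3
New gcd for candidate v: gcd(3, v). Preserves old gcd iff gcd(3, v) = 3.
  Option A: v=58, gcd(3,58)=1 -> changes
  Option B: v=41, gcd(3,41)=1 -> changes
  Option C: v=39, gcd(3,39)=3 -> preserves
  Option D: v=29, gcd(3,29)=1 -> changes
  Option E: v=43, gcd(3,43)=1 -> changes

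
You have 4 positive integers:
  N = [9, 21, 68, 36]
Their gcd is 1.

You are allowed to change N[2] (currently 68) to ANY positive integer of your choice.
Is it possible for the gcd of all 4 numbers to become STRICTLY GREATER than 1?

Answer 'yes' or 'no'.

Answer: yes

Derivation:
Current gcd = 1
gcd of all OTHER numbers (without N[2]=68): gcd([9, 21, 36]) = 3
The new gcd after any change is gcd(3, new_value).
This can be at most 3.
Since 3 > old gcd 1, the gcd CAN increase (e.g., set N[2] = 3).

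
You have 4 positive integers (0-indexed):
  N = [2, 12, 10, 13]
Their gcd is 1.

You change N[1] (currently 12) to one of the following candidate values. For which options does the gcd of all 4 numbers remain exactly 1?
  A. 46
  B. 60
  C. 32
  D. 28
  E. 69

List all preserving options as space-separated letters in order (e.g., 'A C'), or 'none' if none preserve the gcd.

Old gcd = 1; gcd of others (without N[1]) = 1
New gcd for candidate v: gcd(1, v). Preserves old gcd iff gcd(1, v) = 1.
  Option A: v=46, gcd(1,46)=1 -> preserves
  Option B: v=60, gcd(1,60)=1 -> preserves
  Option C: v=32, gcd(1,32)=1 -> preserves
  Option D: v=28, gcd(1,28)=1 -> preserves
  Option E: v=69, gcd(1,69)=1 -> preserves

Answer: A B C D E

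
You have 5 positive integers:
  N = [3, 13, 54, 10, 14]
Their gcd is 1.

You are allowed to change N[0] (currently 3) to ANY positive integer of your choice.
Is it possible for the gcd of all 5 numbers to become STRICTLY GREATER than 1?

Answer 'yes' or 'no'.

Answer: no

Derivation:
Current gcd = 1
gcd of all OTHER numbers (without N[0]=3): gcd([13, 54, 10, 14]) = 1
The new gcd after any change is gcd(1, new_value).
This can be at most 1.
Since 1 = old gcd 1, the gcd can only stay the same or decrease.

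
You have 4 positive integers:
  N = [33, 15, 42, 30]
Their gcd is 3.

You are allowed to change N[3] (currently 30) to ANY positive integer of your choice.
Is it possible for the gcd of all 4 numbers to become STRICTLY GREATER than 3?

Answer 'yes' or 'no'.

Current gcd = 3
gcd of all OTHER numbers (without N[3]=30): gcd([33, 15, 42]) = 3
The new gcd after any change is gcd(3, new_value).
This can be at most 3.
Since 3 = old gcd 3, the gcd can only stay the same or decrease.

Answer: no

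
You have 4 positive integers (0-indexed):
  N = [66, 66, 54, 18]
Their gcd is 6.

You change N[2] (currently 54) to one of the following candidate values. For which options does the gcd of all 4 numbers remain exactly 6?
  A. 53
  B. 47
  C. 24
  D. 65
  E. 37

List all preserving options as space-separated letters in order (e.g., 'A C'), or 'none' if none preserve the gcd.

Answer: C

Derivation:
Old gcd = 6; gcd of others (without N[2]) = 6
New gcd for candidate v: gcd(6, v). Preserves old gcd iff gcd(6, v) = 6.
  Option A: v=53, gcd(6,53)=1 -> changes
  Option B: v=47, gcd(6,47)=1 -> changes
  Option C: v=24, gcd(6,24)=6 -> preserves
  Option D: v=65, gcd(6,65)=1 -> changes
  Option E: v=37, gcd(6,37)=1 -> changes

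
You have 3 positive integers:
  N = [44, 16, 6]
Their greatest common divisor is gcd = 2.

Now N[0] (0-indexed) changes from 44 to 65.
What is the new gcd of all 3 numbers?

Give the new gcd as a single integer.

Answer: 1

Derivation:
Numbers: [44, 16, 6], gcd = 2
Change: index 0, 44 -> 65
gcd of the OTHER numbers (without index 0): gcd([16, 6]) = 2
New gcd = gcd(g_others, new_val) = gcd(2, 65) = 1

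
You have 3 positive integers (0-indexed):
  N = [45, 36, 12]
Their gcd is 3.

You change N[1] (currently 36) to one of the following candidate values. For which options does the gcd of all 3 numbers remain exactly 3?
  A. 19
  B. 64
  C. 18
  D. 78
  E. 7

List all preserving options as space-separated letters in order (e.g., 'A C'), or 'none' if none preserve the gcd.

Answer: C D

Derivation:
Old gcd = 3; gcd of others (without N[1]) = 3
New gcd for candidate v: gcd(3, v). Preserves old gcd iff gcd(3, v) = 3.
  Option A: v=19, gcd(3,19)=1 -> changes
  Option B: v=64, gcd(3,64)=1 -> changes
  Option C: v=18, gcd(3,18)=3 -> preserves
  Option D: v=78, gcd(3,78)=3 -> preserves
  Option E: v=7, gcd(3,7)=1 -> changes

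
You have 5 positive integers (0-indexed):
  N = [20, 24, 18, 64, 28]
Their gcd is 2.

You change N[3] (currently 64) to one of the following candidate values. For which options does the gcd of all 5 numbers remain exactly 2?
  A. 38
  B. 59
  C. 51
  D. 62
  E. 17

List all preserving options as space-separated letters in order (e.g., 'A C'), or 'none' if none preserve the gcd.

Answer: A D

Derivation:
Old gcd = 2; gcd of others (without N[3]) = 2
New gcd for candidate v: gcd(2, v). Preserves old gcd iff gcd(2, v) = 2.
  Option A: v=38, gcd(2,38)=2 -> preserves
  Option B: v=59, gcd(2,59)=1 -> changes
  Option C: v=51, gcd(2,51)=1 -> changes
  Option D: v=62, gcd(2,62)=2 -> preserves
  Option E: v=17, gcd(2,17)=1 -> changes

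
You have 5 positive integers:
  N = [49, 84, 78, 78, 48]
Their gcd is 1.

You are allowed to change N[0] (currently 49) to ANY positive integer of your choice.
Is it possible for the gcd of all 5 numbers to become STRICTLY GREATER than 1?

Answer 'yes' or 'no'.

Answer: yes

Derivation:
Current gcd = 1
gcd of all OTHER numbers (without N[0]=49): gcd([84, 78, 78, 48]) = 6
The new gcd after any change is gcd(6, new_value).
This can be at most 6.
Since 6 > old gcd 1, the gcd CAN increase (e.g., set N[0] = 6).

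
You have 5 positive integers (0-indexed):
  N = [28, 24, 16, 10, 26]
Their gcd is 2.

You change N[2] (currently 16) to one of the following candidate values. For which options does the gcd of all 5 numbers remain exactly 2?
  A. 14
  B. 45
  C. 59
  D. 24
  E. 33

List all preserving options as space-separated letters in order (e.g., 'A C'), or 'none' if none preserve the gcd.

Answer: A D

Derivation:
Old gcd = 2; gcd of others (without N[2]) = 2
New gcd for candidate v: gcd(2, v). Preserves old gcd iff gcd(2, v) = 2.
  Option A: v=14, gcd(2,14)=2 -> preserves
  Option B: v=45, gcd(2,45)=1 -> changes
  Option C: v=59, gcd(2,59)=1 -> changes
  Option D: v=24, gcd(2,24)=2 -> preserves
  Option E: v=33, gcd(2,33)=1 -> changes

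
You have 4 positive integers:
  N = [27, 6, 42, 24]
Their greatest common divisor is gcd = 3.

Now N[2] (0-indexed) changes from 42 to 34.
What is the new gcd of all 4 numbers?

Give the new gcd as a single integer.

Answer: 1

Derivation:
Numbers: [27, 6, 42, 24], gcd = 3
Change: index 2, 42 -> 34
gcd of the OTHER numbers (without index 2): gcd([27, 6, 24]) = 3
New gcd = gcd(g_others, new_val) = gcd(3, 34) = 1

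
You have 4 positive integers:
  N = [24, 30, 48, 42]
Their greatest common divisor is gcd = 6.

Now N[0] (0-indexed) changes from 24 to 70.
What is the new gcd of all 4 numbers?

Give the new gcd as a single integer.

Numbers: [24, 30, 48, 42], gcd = 6
Change: index 0, 24 -> 70
gcd of the OTHER numbers (without index 0): gcd([30, 48, 42]) = 6
New gcd = gcd(g_others, new_val) = gcd(6, 70) = 2

Answer: 2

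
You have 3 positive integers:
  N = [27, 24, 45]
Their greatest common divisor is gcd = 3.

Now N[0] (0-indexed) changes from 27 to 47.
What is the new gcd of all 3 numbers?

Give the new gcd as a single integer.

Answer: 1

Derivation:
Numbers: [27, 24, 45], gcd = 3
Change: index 0, 27 -> 47
gcd of the OTHER numbers (without index 0): gcd([24, 45]) = 3
New gcd = gcd(g_others, new_val) = gcd(3, 47) = 1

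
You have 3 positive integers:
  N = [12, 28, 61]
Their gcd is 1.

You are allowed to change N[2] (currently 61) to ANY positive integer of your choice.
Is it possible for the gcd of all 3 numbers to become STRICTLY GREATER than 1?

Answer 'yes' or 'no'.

Answer: yes

Derivation:
Current gcd = 1
gcd of all OTHER numbers (without N[2]=61): gcd([12, 28]) = 4
The new gcd after any change is gcd(4, new_value).
This can be at most 4.
Since 4 > old gcd 1, the gcd CAN increase (e.g., set N[2] = 4).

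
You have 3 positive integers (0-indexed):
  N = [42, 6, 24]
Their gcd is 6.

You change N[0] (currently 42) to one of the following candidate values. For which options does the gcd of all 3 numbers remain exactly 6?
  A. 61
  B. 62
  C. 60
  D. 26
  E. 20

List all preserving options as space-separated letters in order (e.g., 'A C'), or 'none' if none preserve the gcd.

Answer: C

Derivation:
Old gcd = 6; gcd of others (without N[0]) = 6
New gcd for candidate v: gcd(6, v). Preserves old gcd iff gcd(6, v) = 6.
  Option A: v=61, gcd(6,61)=1 -> changes
  Option B: v=62, gcd(6,62)=2 -> changes
  Option C: v=60, gcd(6,60)=6 -> preserves
  Option D: v=26, gcd(6,26)=2 -> changes
  Option E: v=20, gcd(6,20)=2 -> changes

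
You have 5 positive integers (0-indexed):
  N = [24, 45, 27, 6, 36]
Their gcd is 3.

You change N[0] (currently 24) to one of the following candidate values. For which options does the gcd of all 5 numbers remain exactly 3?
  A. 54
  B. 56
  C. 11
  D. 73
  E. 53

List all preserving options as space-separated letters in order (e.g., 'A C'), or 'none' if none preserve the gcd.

Old gcd = 3; gcd of others (without N[0]) = 3
New gcd for candidate v: gcd(3, v). Preserves old gcd iff gcd(3, v) = 3.
  Option A: v=54, gcd(3,54)=3 -> preserves
  Option B: v=56, gcd(3,56)=1 -> changes
  Option C: v=11, gcd(3,11)=1 -> changes
  Option D: v=73, gcd(3,73)=1 -> changes
  Option E: v=53, gcd(3,53)=1 -> changes

Answer: A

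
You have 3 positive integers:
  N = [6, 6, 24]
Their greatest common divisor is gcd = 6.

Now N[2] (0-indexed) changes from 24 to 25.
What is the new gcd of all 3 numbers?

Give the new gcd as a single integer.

Answer: 1

Derivation:
Numbers: [6, 6, 24], gcd = 6
Change: index 2, 24 -> 25
gcd of the OTHER numbers (without index 2): gcd([6, 6]) = 6
New gcd = gcd(g_others, new_val) = gcd(6, 25) = 1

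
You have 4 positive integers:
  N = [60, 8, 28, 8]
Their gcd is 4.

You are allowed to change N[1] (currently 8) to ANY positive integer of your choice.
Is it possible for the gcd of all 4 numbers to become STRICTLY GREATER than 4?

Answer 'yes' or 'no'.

Current gcd = 4
gcd of all OTHER numbers (without N[1]=8): gcd([60, 28, 8]) = 4
The new gcd after any change is gcd(4, new_value).
This can be at most 4.
Since 4 = old gcd 4, the gcd can only stay the same or decrease.

Answer: no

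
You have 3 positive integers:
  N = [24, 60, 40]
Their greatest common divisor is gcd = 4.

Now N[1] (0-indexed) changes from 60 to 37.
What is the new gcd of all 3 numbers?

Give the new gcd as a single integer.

Numbers: [24, 60, 40], gcd = 4
Change: index 1, 60 -> 37
gcd of the OTHER numbers (without index 1): gcd([24, 40]) = 8
New gcd = gcd(g_others, new_val) = gcd(8, 37) = 1

Answer: 1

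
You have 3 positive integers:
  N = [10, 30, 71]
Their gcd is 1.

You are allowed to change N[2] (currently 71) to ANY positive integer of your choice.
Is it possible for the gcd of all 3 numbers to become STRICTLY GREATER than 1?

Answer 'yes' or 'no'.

Current gcd = 1
gcd of all OTHER numbers (without N[2]=71): gcd([10, 30]) = 10
The new gcd after any change is gcd(10, new_value).
This can be at most 10.
Since 10 > old gcd 1, the gcd CAN increase (e.g., set N[2] = 10).

Answer: yes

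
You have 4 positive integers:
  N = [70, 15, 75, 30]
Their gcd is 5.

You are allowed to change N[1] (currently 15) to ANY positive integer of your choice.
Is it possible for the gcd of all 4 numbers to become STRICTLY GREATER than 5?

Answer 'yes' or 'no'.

Current gcd = 5
gcd of all OTHER numbers (without N[1]=15): gcd([70, 75, 30]) = 5
The new gcd after any change is gcd(5, new_value).
This can be at most 5.
Since 5 = old gcd 5, the gcd can only stay the same or decrease.

Answer: no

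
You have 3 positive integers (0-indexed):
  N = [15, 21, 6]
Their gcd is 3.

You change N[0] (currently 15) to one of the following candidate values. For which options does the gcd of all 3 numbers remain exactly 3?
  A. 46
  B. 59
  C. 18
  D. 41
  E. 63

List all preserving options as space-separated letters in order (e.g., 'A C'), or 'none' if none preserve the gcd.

Old gcd = 3; gcd of others (without N[0]) = 3
New gcd for candidate v: gcd(3, v). Preserves old gcd iff gcd(3, v) = 3.
  Option A: v=46, gcd(3,46)=1 -> changes
  Option B: v=59, gcd(3,59)=1 -> changes
  Option C: v=18, gcd(3,18)=3 -> preserves
  Option D: v=41, gcd(3,41)=1 -> changes
  Option E: v=63, gcd(3,63)=3 -> preserves

Answer: C E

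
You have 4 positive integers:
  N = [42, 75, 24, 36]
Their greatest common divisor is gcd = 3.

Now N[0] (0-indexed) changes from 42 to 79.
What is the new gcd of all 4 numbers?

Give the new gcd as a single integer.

Numbers: [42, 75, 24, 36], gcd = 3
Change: index 0, 42 -> 79
gcd of the OTHER numbers (without index 0): gcd([75, 24, 36]) = 3
New gcd = gcd(g_others, new_val) = gcd(3, 79) = 1

Answer: 1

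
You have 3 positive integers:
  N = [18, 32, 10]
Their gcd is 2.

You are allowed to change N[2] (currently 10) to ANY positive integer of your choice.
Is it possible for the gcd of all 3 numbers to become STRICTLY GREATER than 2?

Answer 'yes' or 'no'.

Current gcd = 2
gcd of all OTHER numbers (without N[2]=10): gcd([18, 32]) = 2
The new gcd after any change is gcd(2, new_value).
This can be at most 2.
Since 2 = old gcd 2, the gcd can only stay the same or decrease.

Answer: no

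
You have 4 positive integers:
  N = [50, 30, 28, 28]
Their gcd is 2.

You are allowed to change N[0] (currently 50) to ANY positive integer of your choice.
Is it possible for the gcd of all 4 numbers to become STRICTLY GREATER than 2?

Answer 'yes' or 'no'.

Current gcd = 2
gcd of all OTHER numbers (without N[0]=50): gcd([30, 28, 28]) = 2
The new gcd after any change is gcd(2, new_value).
This can be at most 2.
Since 2 = old gcd 2, the gcd can only stay the same or decrease.

Answer: no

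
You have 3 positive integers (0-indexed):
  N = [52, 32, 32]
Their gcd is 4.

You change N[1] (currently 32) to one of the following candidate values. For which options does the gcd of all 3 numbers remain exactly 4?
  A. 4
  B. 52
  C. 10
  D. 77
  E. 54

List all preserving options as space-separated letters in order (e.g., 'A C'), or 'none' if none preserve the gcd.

Answer: A B

Derivation:
Old gcd = 4; gcd of others (without N[1]) = 4
New gcd for candidate v: gcd(4, v). Preserves old gcd iff gcd(4, v) = 4.
  Option A: v=4, gcd(4,4)=4 -> preserves
  Option B: v=52, gcd(4,52)=4 -> preserves
  Option C: v=10, gcd(4,10)=2 -> changes
  Option D: v=77, gcd(4,77)=1 -> changes
  Option E: v=54, gcd(4,54)=2 -> changes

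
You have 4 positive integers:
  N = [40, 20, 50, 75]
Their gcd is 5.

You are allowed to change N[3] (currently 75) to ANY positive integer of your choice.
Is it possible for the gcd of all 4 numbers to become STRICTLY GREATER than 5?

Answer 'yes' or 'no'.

Current gcd = 5
gcd of all OTHER numbers (without N[3]=75): gcd([40, 20, 50]) = 10
The new gcd after any change is gcd(10, new_value).
This can be at most 10.
Since 10 > old gcd 5, the gcd CAN increase (e.g., set N[3] = 10).

Answer: yes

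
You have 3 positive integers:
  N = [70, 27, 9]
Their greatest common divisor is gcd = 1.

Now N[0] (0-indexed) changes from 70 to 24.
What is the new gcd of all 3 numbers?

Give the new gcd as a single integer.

Numbers: [70, 27, 9], gcd = 1
Change: index 0, 70 -> 24
gcd of the OTHER numbers (without index 0): gcd([27, 9]) = 9
New gcd = gcd(g_others, new_val) = gcd(9, 24) = 3

Answer: 3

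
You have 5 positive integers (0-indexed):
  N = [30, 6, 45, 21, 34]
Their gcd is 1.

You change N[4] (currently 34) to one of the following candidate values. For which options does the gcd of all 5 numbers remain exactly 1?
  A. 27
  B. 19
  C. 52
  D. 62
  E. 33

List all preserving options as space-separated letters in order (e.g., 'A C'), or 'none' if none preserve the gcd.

Answer: B C D

Derivation:
Old gcd = 1; gcd of others (without N[4]) = 3
New gcd for candidate v: gcd(3, v). Preserves old gcd iff gcd(3, v) = 1.
  Option A: v=27, gcd(3,27)=3 -> changes
  Option B: v=19, gcd(3,19)=1 -> preserves
  Option C: v=52, gcd(3,52)=1 -> preserves
  Option D: v=62, gcd(3,62)=1 -> preserves
  Option E: v=33, gcd(3,33)=3 -> changes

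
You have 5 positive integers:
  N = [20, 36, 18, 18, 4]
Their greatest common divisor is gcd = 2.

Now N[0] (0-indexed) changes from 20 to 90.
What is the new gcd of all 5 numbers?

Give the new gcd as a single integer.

Numbers: [20, 36, 18, 18, 4], gcd = 2
Change: index 0, 20 -> 90
gcd of the OTHER numbers (without index 0): gcd([36, 18, 18, 4]) = 2
New gcd = gcd(g_others, new_val) = gcd(2, 90) = 2

Answer: 2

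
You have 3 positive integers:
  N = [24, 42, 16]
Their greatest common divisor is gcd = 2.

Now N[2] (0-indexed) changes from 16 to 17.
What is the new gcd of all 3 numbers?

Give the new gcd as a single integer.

Answer: 1

Derivation:
Numbers: [24, 42, 16], gcd = 2
Change: index 2, 16 -> 17
gcd of the OTHER numbers (without index 2): gcd([24, 42]) = 6
New gcd = gcd(g_others, new_val) = gcd(6, 17) = 1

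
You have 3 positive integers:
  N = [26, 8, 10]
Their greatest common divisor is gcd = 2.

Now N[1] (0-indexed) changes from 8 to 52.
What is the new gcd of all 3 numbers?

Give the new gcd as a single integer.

Answer: 2

Derivation:
Numbers: [26, 8, 10], gcd = 2
Change: index 1, 8 -> 52
gcd of the OTHER numbers (without index 1): gcd([26, 10]) = 2
New gcd = gcd(g_others, new_val) = gcd(2, 52) = 2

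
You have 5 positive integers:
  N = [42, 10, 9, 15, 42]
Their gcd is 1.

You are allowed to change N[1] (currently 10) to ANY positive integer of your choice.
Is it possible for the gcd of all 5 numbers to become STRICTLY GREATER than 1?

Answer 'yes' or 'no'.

Current gcd = 1
gcd of all OTHER numbers (without N[1]=10): gcd([42, 9, 15, 42]) = 3
The new gcd after any change is gcd(3, new_value).
This can be at most 3.
Since 3 > old gcd 1, the gcd CAN increase (e.g., set N[1] = 3).

Answer: yes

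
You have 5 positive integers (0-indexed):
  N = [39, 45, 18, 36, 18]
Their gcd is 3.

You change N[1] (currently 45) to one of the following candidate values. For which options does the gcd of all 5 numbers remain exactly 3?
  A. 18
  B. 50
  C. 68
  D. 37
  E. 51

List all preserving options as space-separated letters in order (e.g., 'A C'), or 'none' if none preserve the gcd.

Old gcd = 3; gcd of others (without N[1]) = 3
New gcd for candidate v: gcd(3, v). Preserves old gcd iff gcd(3, v) = 3.
  Option A: v=18, gcd(3,18)=3 -> preserves
  Option B: v=50, gcd(3,50)=1 -> changes
  Option C: v=68, gcd(3,68)=1 -> changes
  Option D: v=37, gcd(3,37)=1 -> changes
  Option E: v=51, gcd(3,51)=3 -> preserves

Answer: A E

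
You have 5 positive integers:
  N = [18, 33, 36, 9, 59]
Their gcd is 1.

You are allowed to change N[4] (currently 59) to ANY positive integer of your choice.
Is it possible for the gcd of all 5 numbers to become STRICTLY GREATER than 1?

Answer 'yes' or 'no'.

Answer: yes

Derivation:
Current gcd = 1
gcd of all OTHER numbers (without N[4]=59): gcd([18, 33, 36, 9]) = 3
The new gcd after any change is gcd(3, new_value).
This can be at most 3.
Since 3 > old gcd 1, the gcd CAN increase (e.g., set N[4] = 3).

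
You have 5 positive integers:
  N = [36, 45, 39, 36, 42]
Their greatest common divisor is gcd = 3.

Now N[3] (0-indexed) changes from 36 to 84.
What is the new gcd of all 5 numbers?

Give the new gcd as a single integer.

Answer: 3

Derivation:
Numbers: [36, 45, 39, 36, 42], gcd = 3
Change: index 3, 36 -> 84
gcd of the OTHER numbers (without index 3): gcd([36, 45, 39, 42]) = 3
New gcd = gcd(g_others, new_val) = gcd(3, 84) = 3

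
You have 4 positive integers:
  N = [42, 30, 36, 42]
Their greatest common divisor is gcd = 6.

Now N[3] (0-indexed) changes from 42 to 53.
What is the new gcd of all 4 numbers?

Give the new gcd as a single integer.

Numbers: [42, 30, 36, 42], gcd = 6
Change: index 3, 42 -> 53
gcd of the OTHER numbers (without index 3): gcd([42, 30, 36]) = 6
New gcd = gcd(g_others, new_val) = gcd(6, 53) = 1

Answer: 1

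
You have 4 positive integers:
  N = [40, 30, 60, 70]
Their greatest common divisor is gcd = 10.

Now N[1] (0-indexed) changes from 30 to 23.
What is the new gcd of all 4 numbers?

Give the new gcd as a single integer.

Numbers: [40, 30, 60, 70], gcd = 10
Change: index 1, 30 -> 23
gcd of the OTHER numbers (without index 1): gcd([40, 60, 70]) = 10
New gcd = gcd(g_others, new_val) = gcd(10, 23) = 1

Answer: 1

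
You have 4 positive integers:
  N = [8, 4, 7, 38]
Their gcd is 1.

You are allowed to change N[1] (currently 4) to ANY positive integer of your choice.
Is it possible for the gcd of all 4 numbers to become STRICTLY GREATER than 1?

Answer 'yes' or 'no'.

Current gcd = 1
gcd of all OTHER numbers (without N[1]=4): gcd([8, 7, 38]) = 1
The new gcd after any change is gcd(1, new_value).
This can be at most 1.
Since 1 = old gcd 1, the gcd can only stay the same or decrease.

Answer: no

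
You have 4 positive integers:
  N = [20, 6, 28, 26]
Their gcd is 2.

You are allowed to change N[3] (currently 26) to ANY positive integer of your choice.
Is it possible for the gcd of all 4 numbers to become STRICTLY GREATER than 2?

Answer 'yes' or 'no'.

Current gcd = 2
gcd of all OTHER numbers (without N[3]=26): gcd([20, 6, 28]) = 2
The new gcd after any change is gcd(2, new_value).
This can be at most 2.
Since 2 = old gcd 2, the gcd can only stay the same or decrease.

Answer: no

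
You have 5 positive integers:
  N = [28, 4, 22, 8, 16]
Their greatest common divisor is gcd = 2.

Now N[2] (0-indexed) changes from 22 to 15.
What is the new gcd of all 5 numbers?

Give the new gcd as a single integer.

Numbers: [28, 4, 22, 8, 16], gcd = 2
Change: index 2, 22 -> 15
gcd of the OTHER numbers (without index 2): gcd([28, 4, 8, 16]) = 4
New gcd = gcd(g_others, new_val) = gcd(4, 15) = 1

Answer: 1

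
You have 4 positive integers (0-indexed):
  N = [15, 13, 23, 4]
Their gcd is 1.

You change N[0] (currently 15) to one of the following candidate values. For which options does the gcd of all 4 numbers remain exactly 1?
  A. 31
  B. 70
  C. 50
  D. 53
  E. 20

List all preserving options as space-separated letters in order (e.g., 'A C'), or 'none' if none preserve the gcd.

Answer: A B C D E

Derivation:
Old gcd = 1; gcd of others (without N[0]) = 1
New gcd for candidate v: gcd(1, v). Preserves old gcd iff gcd(1, v) = 1.
  Option A: v=31, gcd(1,31)=1 -> preserves
  Option B: v=70, gcd(1,70)=1 -> preserves
  Option C: v=50, gcd(1,50)=1 -> preserves
  Option D: v=53, gcd(1,53)=1 -> preserves
  Option E: v=20, gcd(1,20)=1 -> preserves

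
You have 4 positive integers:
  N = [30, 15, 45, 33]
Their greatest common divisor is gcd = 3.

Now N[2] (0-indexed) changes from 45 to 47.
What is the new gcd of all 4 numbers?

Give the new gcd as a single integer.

Numbers: [30, 15, 45, 33], gcd = 3
Change: index 2, 45 -> 47
gcd of the OTHER numbers (without index 2): gcd([30, 15, 33]) = 3
New gcd = gcd(g_others, new_val) = gcd(3, 47) = 1

Answer: 1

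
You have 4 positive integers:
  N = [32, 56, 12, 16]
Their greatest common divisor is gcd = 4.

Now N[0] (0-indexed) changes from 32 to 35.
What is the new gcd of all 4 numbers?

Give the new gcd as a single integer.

Numbers: [32, 56, 12, 16], gcd = 4
Change: index 0, 32 -> 35
gcd of the OTHER numbers (without index 0): gcd([56, 12, 16]) = 4
New gcd = gcd(g_others, new_val) = gcd(4, 35) = 1

Answer: 1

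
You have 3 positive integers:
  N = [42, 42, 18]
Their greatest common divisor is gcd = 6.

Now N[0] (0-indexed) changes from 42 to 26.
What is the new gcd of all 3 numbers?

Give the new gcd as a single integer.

Answer: 2

Derivation:
Numbers: [42, 42, 18], gcd = 6
Change: index 0, 42 -> 26
gcd of the OTHER numbers (without index 0): gcd([42, 18]) = 6
New gcd = gcd(g_others, new_val) = gcd(6, 26) = 2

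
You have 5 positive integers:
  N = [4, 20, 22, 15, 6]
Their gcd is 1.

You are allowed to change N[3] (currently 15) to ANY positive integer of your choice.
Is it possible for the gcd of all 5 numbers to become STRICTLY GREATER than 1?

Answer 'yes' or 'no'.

Answer: yes

Derivation:
Current gcd = 1
gcd of all OTHER numbers (without N[3]=15): gcd([4, 20, 22, 6]) = 2
The new gcd after any change is gcd(2, new_value).
This can be at most 2.
Since 2 > old gcd 1, the gcd CAN increase (e.g., set N[3] = 2).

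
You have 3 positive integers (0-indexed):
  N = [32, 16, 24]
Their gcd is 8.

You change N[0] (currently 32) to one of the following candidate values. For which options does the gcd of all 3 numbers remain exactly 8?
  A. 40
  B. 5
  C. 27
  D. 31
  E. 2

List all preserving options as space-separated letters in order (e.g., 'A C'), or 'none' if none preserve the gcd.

Old gcd = 8; gcd of others (without N[0]) = 8
New gcd for candidate v: gcd(8, v). Preserves old gcd iff gcd(8, v) = 8.
  Option A: v=40, gcd(8,40)=8 -> preserves
  Option B: v=5, gcd(8,5)=1 -> changes
  Option C: v=27, gcd(8,27)=1 -> changes
  Option D: v=31, gcd(8,31)=1 -> changes
  Option E: v=2, gcd(8,2)=2 -> changes

Answer: A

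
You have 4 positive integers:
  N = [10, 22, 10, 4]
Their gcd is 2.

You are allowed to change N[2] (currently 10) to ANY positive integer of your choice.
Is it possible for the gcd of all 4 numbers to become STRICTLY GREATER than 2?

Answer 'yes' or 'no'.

Current gcd = 2
gcd of all OTHER numbers (without N[2]=10): gcd([10, 22, 4]) = 2
The new gcd after any change is gcd(2, new_value).
This can be at most 2.
Since 2 = old gcd 2, the gcd can only stay the same or decrease.

Answer: no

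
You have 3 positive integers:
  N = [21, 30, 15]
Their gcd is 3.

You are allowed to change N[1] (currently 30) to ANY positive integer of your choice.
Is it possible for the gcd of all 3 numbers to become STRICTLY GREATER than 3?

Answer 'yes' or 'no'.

Current gcd = 3
gcd of all OTHER numbers (without N[1]=30): gcd([21, 15]) = 3
The new gcd after any change is gcd(3, new_value).
This can be at most 3.
Since 3 = old gcd 3, the gcd can only stay the same or decrease.

Answer: no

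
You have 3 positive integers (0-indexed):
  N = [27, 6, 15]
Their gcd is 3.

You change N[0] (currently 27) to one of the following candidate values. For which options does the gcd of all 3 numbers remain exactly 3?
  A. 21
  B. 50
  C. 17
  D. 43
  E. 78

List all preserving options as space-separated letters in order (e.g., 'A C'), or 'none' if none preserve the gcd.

Answer: A E

Derivation:
Old gcd = 3; gcd of others (without N[0]) = 3
New gcd for candidate v: gcd(3, v). Preserves old gcd iff gcd(3, v) = 3.
  Option A: v=21, gcd(3,21)=3 -> preserves
  Option B: v=50, gcd(3,50)=1 -> changes
  Option C: v=17, gcd(3,17)=1 -> changes
  Option D: v=43, gcd(3,43)=1 -> changes
  Option E: v=78, gcd(3,78)=3 -> preserves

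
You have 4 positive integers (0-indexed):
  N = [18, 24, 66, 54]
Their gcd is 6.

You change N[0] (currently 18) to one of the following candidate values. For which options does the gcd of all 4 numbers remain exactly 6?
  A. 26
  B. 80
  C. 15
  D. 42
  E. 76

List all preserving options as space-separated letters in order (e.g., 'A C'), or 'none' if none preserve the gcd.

Answer: D

Derivation:
Old gcd = 6; gcd of others (without N[0]) = 6
New gcd for candidate v: gcd(6, v). Preserves old gcd iff gcd(6, v) = 6.
  Option A: v=26, gcd(6,26)=2 -> changes
  Option B: v=80, gcd(6,80)=2 -> changes
  Option C: v=15, gcd(6,15)=3 -> changes
  Option D: v=42, gcd(6,42)=6 -> preserves
  Option E: v=76, gcd(6,76)=2 -> changes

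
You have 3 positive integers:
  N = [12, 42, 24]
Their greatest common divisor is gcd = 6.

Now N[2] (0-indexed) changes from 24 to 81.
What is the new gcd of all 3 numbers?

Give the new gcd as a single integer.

Numbers: [12, 42, 24], gcd = 6
Change: index 2, 24 -> 81
gcd of the OTHER numbers (without index 2): gcd([12, 42]) = 6
New gcd = gcd(g_others, new_val) = gcd(6, 81) = 3

Answer: 3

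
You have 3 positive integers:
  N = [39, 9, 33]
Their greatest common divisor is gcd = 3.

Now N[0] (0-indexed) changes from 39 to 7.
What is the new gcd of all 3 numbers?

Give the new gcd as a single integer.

Numbers: [39, 9, 33], gcd = 3
Change: index 0, 39 -> 7
gcd of the OTHER numbers (without index 0): gcd([9, 33]) = 3
New gcd = gcd(g_others, new_val) = gcd(3, 7) = 1

Answer: 1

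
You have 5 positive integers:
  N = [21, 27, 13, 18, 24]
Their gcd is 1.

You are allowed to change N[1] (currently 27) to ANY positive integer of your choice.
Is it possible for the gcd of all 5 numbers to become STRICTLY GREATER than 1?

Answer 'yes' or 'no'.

Current gcd = 1
gcd of all OTHER numbers (without N[1]=27): gcd([21, 13, 18, 24]) = 1
The new gcd after any change is gcd(1, new_value).
This can be at most 1.
Since 1 = old gcd 1, the gcd can only stay the same or decrease.

Answer: no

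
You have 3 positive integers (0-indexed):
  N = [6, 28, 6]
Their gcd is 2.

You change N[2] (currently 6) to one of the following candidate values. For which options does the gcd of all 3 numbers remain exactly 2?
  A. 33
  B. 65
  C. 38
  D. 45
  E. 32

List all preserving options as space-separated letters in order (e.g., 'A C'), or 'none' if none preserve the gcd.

Answer: C E

Derivation:
Old gcd = 2; gcd of others (without N[2]) = 2
New gcd for candidate v: gcd(2, v). Preserves old gcd iff gcd(2, v) = 2.
  Option A: v=33, gcd(2,33)=1 -> changes
  Option B: v=65, gcd(2,65)=1 -> changes
  Option C: v=38, gcd(2,38)=2 -> preserves
  Option D: v=45, gcd(2,45)=1 -> changes
  Option E: v=32, gcd(2,32)=2 -> preserves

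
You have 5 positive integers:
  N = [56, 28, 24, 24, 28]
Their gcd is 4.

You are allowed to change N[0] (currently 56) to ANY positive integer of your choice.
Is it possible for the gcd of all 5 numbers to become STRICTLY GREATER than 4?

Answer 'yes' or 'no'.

Current gcd = 4
gcd of all OTHER numbers (without N[0]=56): gcd([28, 24, 24, 28]) = 4
The new gcd after any change is gcd(4, new_value).
This can be at most 4.
Since 4 = old gcd 4, the gcd can only stay the same or decrease.

Answer: no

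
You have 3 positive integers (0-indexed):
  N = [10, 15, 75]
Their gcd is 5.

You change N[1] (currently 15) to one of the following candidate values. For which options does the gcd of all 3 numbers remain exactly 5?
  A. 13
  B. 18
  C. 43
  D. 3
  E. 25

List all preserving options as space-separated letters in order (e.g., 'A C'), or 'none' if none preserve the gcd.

Old gcd = 5; gcd of others (without N[1]) = 5
New gcd for candidate v: gcd(5, v). Preserves old gcd iff gcd(5, v) = 5.
  Option A: v=13, gcd(5,13)=1 -> changes
  Option B: v=18, gcd(5,18)=1 -> changes
  Option C: v=43, gcd(5,43)=1 -> changes
  Option D: v=3, gcd(5,3)=1 -> changes
  Option E: v=25, gcd(5,25)=5 -> preserves

Answer: E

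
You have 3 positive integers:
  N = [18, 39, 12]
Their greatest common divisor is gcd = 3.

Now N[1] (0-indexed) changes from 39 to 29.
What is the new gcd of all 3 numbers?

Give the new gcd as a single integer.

Numbers: [18, 39, 12], gcd = 3
Change: index 1, 39 -> 29
gcd of the OTHER numbers (without index 1): gcd([18, 12]) = 6
New gcd = gcd(g_others, new_val) = gcd(6, 29) = 1

Answer: 1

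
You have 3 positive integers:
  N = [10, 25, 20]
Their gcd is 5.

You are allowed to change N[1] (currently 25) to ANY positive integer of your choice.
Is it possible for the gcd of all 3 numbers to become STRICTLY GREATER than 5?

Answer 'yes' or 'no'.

Current gcd = 5
gcd of all OTHER numbers (without N[1]=25): gcd([10, 20]) = 10
The new gcd after any change is gcd(10, new_value).
This can be at most 10.
Since 10 > old gcd 5, the gcd CAN increase (e.g., set N[1] = 10).

Answer: yes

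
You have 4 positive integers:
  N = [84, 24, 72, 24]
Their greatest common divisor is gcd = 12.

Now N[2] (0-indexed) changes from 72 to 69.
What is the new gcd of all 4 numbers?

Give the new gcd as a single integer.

Numbers: [84, 24, 72, 24], gcd = 12
Change: index 2, 72 -> 69
gcd of the OTHER numbers (without index 2): gcd([84, 24, 24]) = 12
New gcd = gcd(g_others, new_val) = gcd(12, 69) = 3

Answer: 3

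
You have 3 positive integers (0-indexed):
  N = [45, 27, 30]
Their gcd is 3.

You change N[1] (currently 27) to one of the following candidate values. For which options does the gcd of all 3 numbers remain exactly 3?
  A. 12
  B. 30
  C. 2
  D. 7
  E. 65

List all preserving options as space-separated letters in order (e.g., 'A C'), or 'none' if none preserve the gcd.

Old gcd = 3; gcd of others (without N[1]) = 15
New gcd for candidate v: gcd(15, v). Preserves old gcd iff gcd(15, v) = 3.
  Option A: v=12, gcd(15,12)=3 -> preserves
  Option B: v=30, gcd(15,30)=15 -> changes
  Option C: v=2, gcd(15,2)=1 -> changes
  Option D: v=7, gcd(15,7)=1 -> changes
  Option E: v=65, gcd(15,65)=5 -> changes

Answer: A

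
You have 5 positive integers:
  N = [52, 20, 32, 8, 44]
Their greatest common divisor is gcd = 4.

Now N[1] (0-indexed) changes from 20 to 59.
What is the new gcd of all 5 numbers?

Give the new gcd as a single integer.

Numbers: [52, 20, 32, 8, 44], gcd = 4
Change: index 1, 20 -> 59
gcd of the OTHER numbers (without index 1): gcd([52, 32, 8, 44]) = 4
New gcd = gcd(g_others, new_val) = gcd(4, 59) = 1

Answer: 1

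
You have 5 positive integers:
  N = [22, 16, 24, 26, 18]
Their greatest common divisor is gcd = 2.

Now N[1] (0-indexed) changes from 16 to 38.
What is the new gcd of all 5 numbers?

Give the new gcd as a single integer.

Answer: 2

Derivation:
Numbers: [22, 16, 24, 26, 18], gcd = 2
Change: index 1, 16 -> 38
gcd of the OTHER numbers (without index 1): gcd([22, 24, 26, 18]) = 2
New gcd = gcd(g_others, new_val) = gcd(2, 38) = 2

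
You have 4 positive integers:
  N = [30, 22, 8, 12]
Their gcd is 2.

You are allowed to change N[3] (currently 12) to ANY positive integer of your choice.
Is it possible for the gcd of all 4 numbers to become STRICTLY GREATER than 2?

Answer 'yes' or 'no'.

Answer: no

Derivation:
Current gcd = 2
gcd of all OTHER numbers (without N[3]=12): gcd([30, 22, 8]) = 2
The new gcd after any change is gcd(2, new_value).
This can be at most 2.
Since 2 = old gcd 2, the gcd can only stay the same or decrease.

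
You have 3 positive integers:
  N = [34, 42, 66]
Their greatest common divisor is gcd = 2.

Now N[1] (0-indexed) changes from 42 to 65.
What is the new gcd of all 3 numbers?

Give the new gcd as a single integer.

Answer: 1

Derivation:
Numbers: [34, 42, 66], gcd = 2
Change: index 1, 42 -> 65
gcd of the OTHER numbers (without index 1): gcd([34, 66]) = 2
New gcd = gcd(g_others, new_val) = gcd(2, 65) = 1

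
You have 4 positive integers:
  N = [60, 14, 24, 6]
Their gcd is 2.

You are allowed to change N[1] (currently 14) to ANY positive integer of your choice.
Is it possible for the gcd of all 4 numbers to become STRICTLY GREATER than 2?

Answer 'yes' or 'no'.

Answer: yes

Derivation:
Current gcd = 2
gcd of all OTHER numbers (without N[1]=14): gcd([60, 24, 6]) = 6
The new gcd after any change is gcd(6, new_value).
This can be at most 6.
Since 6 > old gcd 2, the gcd CAN increase (e.g., set N[1] = 6).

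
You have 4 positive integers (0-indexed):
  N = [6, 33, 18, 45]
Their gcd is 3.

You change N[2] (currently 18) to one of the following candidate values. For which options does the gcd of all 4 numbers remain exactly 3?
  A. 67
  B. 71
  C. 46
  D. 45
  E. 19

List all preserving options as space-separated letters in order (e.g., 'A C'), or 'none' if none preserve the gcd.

Answer: D

Derivation:
Old gcd = 3; gcd of others (without N[2]) = 3
New gcd for candidate v: gcd(3, v). Preserves old gcd iff gcd(3, v) = 3.
  Option A: v=67, gcd(3,67)=1 -> changes
  Option B: v=71, gcd(3,71)=1 -> changes
  Option C: v=46, gcd(3,46)=1 -> changes
  Option D: v=45, gcd(3,45)=3 -> preserves
  Option E: v=19, gcd(3,19)=1 -> changes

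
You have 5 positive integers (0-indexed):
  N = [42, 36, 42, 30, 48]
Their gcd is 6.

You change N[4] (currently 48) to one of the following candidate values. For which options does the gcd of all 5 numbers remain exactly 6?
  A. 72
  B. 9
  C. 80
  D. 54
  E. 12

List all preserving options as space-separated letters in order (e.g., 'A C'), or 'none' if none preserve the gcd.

Answer: A D E

Derivation:
Old gcd = 6; gcd of others (without N[4]) = 6
New gcd for candidate v: gcd(6, v). Preserves old gcd iff gcd(6, v) = 6.
  Option A: v=72, gcd(6,72)=6 -> preserves
  Option B: v=9, gcd(6,9)=3 -> changes
  Option C: v=80, gcd(6,80)=2 -> changes
  Option D: v=54, gcd(6,54)=6 -> preserves
  Option E: v=12, gcd(6,12)=6 -> preserves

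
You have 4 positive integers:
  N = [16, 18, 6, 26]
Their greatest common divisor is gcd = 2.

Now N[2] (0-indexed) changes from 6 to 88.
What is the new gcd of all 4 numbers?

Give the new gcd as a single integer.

Answer: 2

Derivation:
Numbers: [16, 18, 6, 26], gcd = 2
Change: index 2, 6 -> 88
gcd of the OTHER numbers (without index 2): gcd([16, 18, 26]) = 2
New gcd = gcd(g_others, new_val) = gcd(2, 88) = 2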